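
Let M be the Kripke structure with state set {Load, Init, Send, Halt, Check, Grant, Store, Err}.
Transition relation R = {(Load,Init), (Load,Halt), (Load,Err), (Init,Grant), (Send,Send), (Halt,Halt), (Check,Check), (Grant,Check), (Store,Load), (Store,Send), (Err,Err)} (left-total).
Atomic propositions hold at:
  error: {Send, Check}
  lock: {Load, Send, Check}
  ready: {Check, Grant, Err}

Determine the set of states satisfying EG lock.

{Send, Check}

EG lock: greatest fixpoint, start Z0 = {Load, Send, Check}, keep only states in Sat with some successor in Z. Z1 = {Send, Check}; fixed.
Sat(EG lock) = {Send, Check}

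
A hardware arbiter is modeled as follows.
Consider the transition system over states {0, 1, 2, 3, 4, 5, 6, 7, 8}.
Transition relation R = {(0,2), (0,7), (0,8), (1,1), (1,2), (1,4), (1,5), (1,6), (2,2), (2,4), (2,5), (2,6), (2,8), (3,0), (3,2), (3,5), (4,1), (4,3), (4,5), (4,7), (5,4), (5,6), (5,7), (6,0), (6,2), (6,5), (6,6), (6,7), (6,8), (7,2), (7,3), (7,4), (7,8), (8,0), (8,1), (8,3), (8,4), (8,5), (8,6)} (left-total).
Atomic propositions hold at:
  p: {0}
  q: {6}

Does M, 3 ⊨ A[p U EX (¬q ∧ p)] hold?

Sat(¬q) = {0, 1, 2, 3, 4, 5, 7, 8}
Sat(¬q ∧ p) = {0}
Sat(EX (¬q ∧ p)) = {s : some successor in {0}} = {3, 6, 8}
A[p U EX (¬q ∧ p)]: least fixpoint, start Z0 = Sat(EX (¬q ∧ p)) = {3, 6, 8}, add states in Sat(p) with every successor in Z. Already a fixed point.
Sat(A[p U EX (¬q ∧ p)]) = {3, 6, 8}
3 ∈ Sat(A[p U EX (¬q ∧ p)]) = {3, 6, 8}, so the formula holds at 3.

Yes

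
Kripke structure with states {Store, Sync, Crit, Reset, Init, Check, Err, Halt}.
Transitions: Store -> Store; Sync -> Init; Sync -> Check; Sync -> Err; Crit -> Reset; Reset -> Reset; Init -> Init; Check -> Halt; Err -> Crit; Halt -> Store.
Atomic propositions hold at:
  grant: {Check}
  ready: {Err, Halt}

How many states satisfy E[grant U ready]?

E[grant U ready]: least fixpoint, start Z0 = Sat(ready) = {Err, Halt}, add states in Sat(grant) with some successor in Z. Z1 = {Check, Err, Halt}; fixed.
Sat(E[grant U ready]) = {Check, Err, Halt}
|Sat(E[grant U ready])| = |{Check, Err, Halt}| = 3.

3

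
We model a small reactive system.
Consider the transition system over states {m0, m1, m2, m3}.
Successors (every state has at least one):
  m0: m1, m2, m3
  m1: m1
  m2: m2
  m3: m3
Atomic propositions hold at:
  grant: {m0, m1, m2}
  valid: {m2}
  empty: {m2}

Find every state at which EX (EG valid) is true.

{m0, m2}

EG valid: greatest fixpoint, start Z0 = {m2}, keep only states in Sat with some successor in Z. Already a fixed point.
Sat(EG valid) = {m2}
Sat(EX (EG valid)) = {s : some successor in {m2}} = {m0, m2}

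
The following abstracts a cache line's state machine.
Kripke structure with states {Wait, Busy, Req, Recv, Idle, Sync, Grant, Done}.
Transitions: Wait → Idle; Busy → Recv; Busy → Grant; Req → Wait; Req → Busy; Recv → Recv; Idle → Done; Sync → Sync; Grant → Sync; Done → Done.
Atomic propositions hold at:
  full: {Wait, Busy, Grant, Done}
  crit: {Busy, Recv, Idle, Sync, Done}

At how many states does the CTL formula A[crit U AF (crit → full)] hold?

6

Sat(crit → full) = {Wait, Busy, Req, Grant, Done}
AF (crit → full): least fixpoint, start Z0 = {Wait, Busy, Req, Grant, Done}, add states with every successor in Z. Z1 = {Wait, Busy, Req, Idle, Grant, Done}; fixed.
Sat(AF (crit → full)) = {Wait, Busy, Req, Idle, Grant, Done}
A[crit U AF (crit → full)]: least fixpoint, start Z0 = Sat(AF (crit → full)) = {Wait, Busy, Req, Idle, Grant, Done}, add states in Sat(crit) with every successor in Z. Already a fixed point.
Sat(A[crit U AF (crit → full)]) = {Wait, Busy, Req, Idle, Grant, Done}
|Sat(A[crit U AF (crit → full)])| = |{Wait, Busy, Req, Idle, Grant, Done}| = 6.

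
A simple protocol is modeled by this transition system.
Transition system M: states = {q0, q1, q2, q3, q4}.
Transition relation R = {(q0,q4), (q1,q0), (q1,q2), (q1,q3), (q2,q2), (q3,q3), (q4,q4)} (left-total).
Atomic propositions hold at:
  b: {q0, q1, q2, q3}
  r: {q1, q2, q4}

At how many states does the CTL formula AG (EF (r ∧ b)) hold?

Sat(r ∧ b) = {q1, q2}
EF (r ∧ b): least fixpoint, start Z0 = {q1, q2}, add states with some successor in Z. Already a fixed point.
Sat(EF (r ∧ b)) = {q1, q2}
AG (EF (r ∧ b)): greatest fixpoint, start Z0 = {q1, q2}, keep only states in Sat with every successor in Z. Z1 = {q2}; fixed.
Sat(AG (EF (r ∧ b))) = {q2}
|Sat(AG (EF (r ∧ b)))| = |{q2}| = 1.

1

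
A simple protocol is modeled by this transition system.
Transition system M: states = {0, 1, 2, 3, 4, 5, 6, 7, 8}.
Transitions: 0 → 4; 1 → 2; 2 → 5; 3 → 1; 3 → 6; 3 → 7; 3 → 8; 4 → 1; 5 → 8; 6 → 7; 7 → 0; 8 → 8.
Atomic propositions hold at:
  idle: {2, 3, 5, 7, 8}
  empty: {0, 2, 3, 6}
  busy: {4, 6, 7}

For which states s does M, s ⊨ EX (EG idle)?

EG idle: greatest fixpoint, start Z0 = {2, 3, 5, 7, 8}, keep only states in Sat with some successor in Z. Z1 = {2, 3, 5, 8}; fixed.
Sat(EG idle) = {2, 3, 5, 8}
Sat(EX (EG idle)) = {s : some successor in {2, 3, 5, 8}} = {1, 2, 3, 5, 8}

{1, 2, 3, 5, 8}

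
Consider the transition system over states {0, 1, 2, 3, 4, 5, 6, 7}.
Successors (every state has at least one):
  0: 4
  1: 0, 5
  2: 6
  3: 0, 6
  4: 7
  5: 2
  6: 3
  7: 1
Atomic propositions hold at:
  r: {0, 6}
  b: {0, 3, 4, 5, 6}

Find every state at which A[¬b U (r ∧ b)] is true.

{0, 2, 6}

Sat(¬b) = {1, 2, 7}
Sat(r ∧ b) = {0, 6}
A[¬b U (r ∧ b)]: least fixpoint, start Z0 = Sat((r ∧ b)) = {0, 6}, add states in Sat(¬b) with every successor in Z. Z1 = {0, 2, 6}; fixed.
Sat(A[¬b U (r ∧ b)]) = {0, 2, 6}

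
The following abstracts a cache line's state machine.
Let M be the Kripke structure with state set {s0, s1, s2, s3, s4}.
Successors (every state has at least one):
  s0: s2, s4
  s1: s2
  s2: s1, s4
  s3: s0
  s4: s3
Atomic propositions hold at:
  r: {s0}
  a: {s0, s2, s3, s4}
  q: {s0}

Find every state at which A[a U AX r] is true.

{s3, s4}

Sat(AX r) = {s : every successor in {s0}} = {s3}
A[a U AX r]: least fixpoint, start Z0 = Sat(AX r) = {s3}, add states in Sat(a) with every successor in Z. Z1 = {s3, s4}; fixed.
Sat(A[a U AX r]) = {s3, s4}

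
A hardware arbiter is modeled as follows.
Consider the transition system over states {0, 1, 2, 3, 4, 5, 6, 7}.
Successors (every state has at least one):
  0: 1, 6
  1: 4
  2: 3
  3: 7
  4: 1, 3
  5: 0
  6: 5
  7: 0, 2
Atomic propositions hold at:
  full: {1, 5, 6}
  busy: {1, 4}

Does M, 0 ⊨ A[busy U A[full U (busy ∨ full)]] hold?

Sat(busy ∨ full) = {1, 4, 5, 6}
A[full U (busy ∨ full)]: least fixpoint, start Z0 = Sat((busy ∨ full)) = {1, 4, 5, 6}, add states in Sat(full) with every successor in Z. Already a fixed point.
Sat(A[full U (busy ∨ full)]) = {1, 4, 5, 6}
A[busy U A[full U (busy ∨ full)]]: least fixpoint, start Z0 = Sat(A[full U (busy ∨ full)]) = {1, 4, 5, 6}, add states in Sat(busy) with every successor in Z. Already a fixed point.
Sat(A[busy U A[full U (busy ∨ full)]]) = {1, 4, 5, 6}
0 ∉ Sat(A[busy U A[full U (busy ∨ full)]]) = {1, 4, 5, 6}, so the formula does not hold at 0.

No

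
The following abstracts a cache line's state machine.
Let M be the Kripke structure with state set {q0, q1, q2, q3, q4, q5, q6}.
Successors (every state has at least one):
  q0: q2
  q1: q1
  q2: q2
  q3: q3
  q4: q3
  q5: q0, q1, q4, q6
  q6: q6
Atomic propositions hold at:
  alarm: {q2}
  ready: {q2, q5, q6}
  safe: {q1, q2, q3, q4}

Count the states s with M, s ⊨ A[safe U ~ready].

4

Sat(~ready) = {q0, q1, q3, q4}
A[safe U ~ready]: least fixpoint, start Z0 = Sat(~ready) = {q0, q1, q3, q4}, add states in Sat(safe) with every successor in Z. Already a fixed point.
Sat(A[safe U ~ready]) = {q0, q1, q3, q4}
|Sat(A[safe U ~ready])| = |{q0, q1, q3, q4}| = 4.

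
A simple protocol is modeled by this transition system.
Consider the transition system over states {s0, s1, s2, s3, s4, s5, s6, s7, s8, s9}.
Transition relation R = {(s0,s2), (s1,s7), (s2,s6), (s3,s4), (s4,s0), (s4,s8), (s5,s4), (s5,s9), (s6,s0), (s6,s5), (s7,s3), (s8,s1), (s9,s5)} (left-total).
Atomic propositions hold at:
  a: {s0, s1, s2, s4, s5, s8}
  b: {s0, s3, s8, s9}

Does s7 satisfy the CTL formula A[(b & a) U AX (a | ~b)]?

No

Sat(b & a) = {s0, s8}
Sat(~b) = {s1, s2, s4, s5, s6, s7}
Sat(a | ~b) = {s0, s1, s2, s4, s5, s6, s7, s8}
Sat(AX (a | ~b)) = {s : every successor in {s0, s1, s2, s4, s5, s6, s7, s8}} = {s0, s1, s2, s3, s4, s6, s8, s9}
A[(b & a) U AX (a | ~b)]: least fixpoint, start Z0 = Sat(AX (a | ~b)) = {s0, s1, s2, s3, s4, s6, s8, s9}, add states in Sat(b & a) with every successor in Z. Already a fixed point.
Sat(A[(b & a) U AX (a | ~b)]) = {s0, s1, s2, s3, s4, s6, s8, s9}
s7 ∉ Sat(A[(b & a) U AX (a | ~b)]) = {s0, s1, s2, s3, s4, s6, s8, s9}, so the formula does not hold at s7.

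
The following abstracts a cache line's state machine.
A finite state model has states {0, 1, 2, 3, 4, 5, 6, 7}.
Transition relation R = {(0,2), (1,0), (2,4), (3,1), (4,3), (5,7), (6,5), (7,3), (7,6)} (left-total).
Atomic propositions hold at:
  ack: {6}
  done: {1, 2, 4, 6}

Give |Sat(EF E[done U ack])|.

E[done U ack]: least fixpoint, start Z0 = Sat(ack) = {6}, add states in Sat(done) with some successor in Z. Already a fixed point.
Sat(E[done U ack]) = {6}
EF E[done U ack]: least fixpoint, start Z0 = {6}, add states with some successor in Z. Z1 = {6, 7}; Z2 = {5, 6, 7}; fixed.
Sat(EF E[done U ack]) = {5, 6, 7}
|Sat(EF E[done U ack])| = |{5, 6, 7}| = 3.

3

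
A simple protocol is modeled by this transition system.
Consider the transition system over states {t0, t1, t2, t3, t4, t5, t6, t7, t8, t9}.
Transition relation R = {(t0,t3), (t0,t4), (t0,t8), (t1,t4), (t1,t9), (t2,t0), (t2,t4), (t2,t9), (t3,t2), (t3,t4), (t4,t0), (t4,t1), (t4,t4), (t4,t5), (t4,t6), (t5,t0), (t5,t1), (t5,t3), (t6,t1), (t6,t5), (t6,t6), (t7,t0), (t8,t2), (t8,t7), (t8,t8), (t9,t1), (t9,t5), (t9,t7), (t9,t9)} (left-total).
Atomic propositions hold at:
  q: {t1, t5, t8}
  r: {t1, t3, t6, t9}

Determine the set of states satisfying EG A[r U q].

{t8}

A[r U q]: least fixpoint, start Z0 = Sat(q) = {t1, t5, t8}, add states in Sat(r) with every successor in Z. Already a fixed point.
Sat(A[r U q]) = {t1, t5, t8}
EG A[r U q]: greatest fixpoint, start Z0 = {t1, t5, t8}, keep only states in Sat with some successor in Z. Z1 = {t5, t8}; Z2 = {t8}; fixed.
Sat(EG A[r U q]) = {t8}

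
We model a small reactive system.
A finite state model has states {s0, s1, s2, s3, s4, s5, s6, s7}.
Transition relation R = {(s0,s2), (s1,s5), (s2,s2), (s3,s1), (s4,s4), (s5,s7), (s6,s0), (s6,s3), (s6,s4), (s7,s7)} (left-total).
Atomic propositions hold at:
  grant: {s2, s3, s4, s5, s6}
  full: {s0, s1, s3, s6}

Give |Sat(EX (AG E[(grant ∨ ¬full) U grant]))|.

Sat(¬full) = {s2, s4, s5, s7}
Sat(grant ∨ ¬full) = {s2, s3, s4, s5, s6, s7}
E[(grant ∨ ¬full) U grant]: least fixpoint, start Z0 = Sat(grant) = {s2, s3, s4, s5, s6}, add states in Sat(grant ∨ ¬full) with some successor in Z. Already a fixed point.
Sat(E[(grant ∨ ¬full) U grant]) = {s2, s3, s4, s5, s6}
AG E[(grant ∨ ¬full) U grant]: greatest fixpoint, start Z0 = {s2, s3, s4, s5, s6}, keep only states in Sat with every successor in Z. Z1 = {s2, s4}; fixed.
Sat(AG E[(grant ∨ ¬full) U grant]) = {s2, s4}
Sat(EX (AG E[(grant ∨ ¬full) U grant])) = {s : some successor in {s2, s4}} = {s0, s2, s4, s6}
|Sat(EX (AG E[(grant ∨ ¬full) U grant]))| = |{s0, s2, s4, s6}| = 4.

4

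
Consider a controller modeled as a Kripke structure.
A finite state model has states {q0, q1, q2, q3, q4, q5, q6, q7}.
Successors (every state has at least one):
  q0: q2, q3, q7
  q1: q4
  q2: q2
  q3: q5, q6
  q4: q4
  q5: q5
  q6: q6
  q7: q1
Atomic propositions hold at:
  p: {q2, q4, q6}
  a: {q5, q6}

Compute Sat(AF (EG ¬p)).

Sat(¬p) = {q0, q1, q3, q5, q7}
EG ¬p: greatest fixpoint, start Z0 = {q0, q1, q3, q5, q7}, keep only states in Sat with some successor in Z. Z1 = {q0, q3, q5, q7}; Z2 = {q0, q3, q5}; fixed.
Sat(EG ¬p) = {q0, q3, q5}
AF (EG ¬p): least fixpoint, start Z0 = {q0, q3, q5}, add states with every successor in Z. Already a fixed point.
Sat(AF (EG ¬p)) = {q0, q3, q5}

{q0, q3, q5}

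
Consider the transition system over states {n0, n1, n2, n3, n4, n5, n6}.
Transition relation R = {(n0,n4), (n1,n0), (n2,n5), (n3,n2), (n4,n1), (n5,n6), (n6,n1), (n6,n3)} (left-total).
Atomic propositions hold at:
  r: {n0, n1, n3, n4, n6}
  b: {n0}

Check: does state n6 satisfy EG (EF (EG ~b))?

Sat(~b) = {n1, n2, n3, n4, n5, n6}
EG ~b: greatest fixpoint, start Z0 = {n1, n2, n3, n4, n5, n6}, keep only states in Sat with some successor in Z. Z1 = {n2, n3, n4, n5, n6}; Z2 = {n2, n3, n5, n6}; fixed.
Sat(EG ~b) = {n2, n3, n5, n6}
EF (EG ~b): least fixpoint, start Z0 = {n2, n3, n5, n6}, add states with some successor in Z. Already a fixed point.
Sat(EF (EG ~b)) = {n2, n3, n5, n6}
EG (EF (EG ~b)): greatest fixpoint, start Z0 = {n2, n3, n5, n6}, keep only states in Sat with some successor in Z. Already a fixed point.
Sat(EG (EF (EG ~b))) = {n2, n3, n5, n6}
n6 ∈ Sat(EG (EF (EG ~b))) = {n2, n3, n5, n6}, so the formula holds at n6.

Yes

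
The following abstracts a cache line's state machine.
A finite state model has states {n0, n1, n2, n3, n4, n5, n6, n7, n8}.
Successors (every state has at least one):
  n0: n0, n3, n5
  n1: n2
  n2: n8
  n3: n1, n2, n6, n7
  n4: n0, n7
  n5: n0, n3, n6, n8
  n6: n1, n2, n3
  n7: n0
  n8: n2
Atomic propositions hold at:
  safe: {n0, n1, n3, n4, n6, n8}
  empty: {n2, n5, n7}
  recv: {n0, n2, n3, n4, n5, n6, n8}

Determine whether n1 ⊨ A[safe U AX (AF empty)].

AF empty: least fixpoint, start Z0 = {n2, n5, n7}, add states with every successor in Z. Z1 = {n1, n2, n5, n7, n8}; fixed.
Sat(AF empty) = {n1, n2, n5, n7, n8}
Sat(AX (AF empty)) = {s : every successor in {n1, n2, n5, n7, n8}} = {n1, n2, n8}
A[safe U AX (AF empty)]: least fixpoint, start Z0 = Sat(AX (AF empty)) = {n1, n2, n8}, add states in Sat(safe) with every successor in Z. Already a fixed point.
Sat(A[safe U AX (AF empty)]) = {n1, n2, n8}
n1 ∈ Sat(A[safe U AX (AF empty)]) = {n1, n2, n8}, so the formula holds at n1.

Yes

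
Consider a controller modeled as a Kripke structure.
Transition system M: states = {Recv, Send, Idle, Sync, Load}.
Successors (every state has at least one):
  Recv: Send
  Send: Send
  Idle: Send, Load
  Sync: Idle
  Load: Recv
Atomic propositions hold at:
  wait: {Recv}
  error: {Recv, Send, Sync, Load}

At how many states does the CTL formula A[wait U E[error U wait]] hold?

2

E[error U wait]: least fixpoint, start Z0 = Sat(wait) = {Recv}, add states in Sat(error) with some successor in Z. Z1 = {Recv, Load}; fixed.
Sat(E[error U wait]) = {Recv, Load}
A[wait U E[error U wait]]: least fixpoint, start Z0 = Sat(E[error U wait]) = {Recv, Load}, add states in Sat(wait) with every successor in Z. Already a fixed point.
Sat(A[wait U E[error U wait]]) = {Recv, Load}
|Sat(A[wait U E[error U wait]])| = |{Recv, Load}| = 2.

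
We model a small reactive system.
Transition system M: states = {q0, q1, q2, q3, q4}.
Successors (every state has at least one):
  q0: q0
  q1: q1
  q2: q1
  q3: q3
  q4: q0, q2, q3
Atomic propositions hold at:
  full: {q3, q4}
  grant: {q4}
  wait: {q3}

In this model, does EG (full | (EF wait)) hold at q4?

EF wait: least fixpoint, start Z0 = {q3}, add states with some successor in Z. Z1 = {q3, q4}; fixed.
Sat(EF wait) = {q3, q4}
Sat(full | (EF wait)) = {q3, q4}
EG (full | (EF wait)): greatest fixpoint, start Z0 = {q3, q4}, keep only states in Sat with some successor in Z. Already a fixed point.
Sat(EG (full | (EF wait))) = {q3, q4}
q4 ∈ Sat(EG (full | (EF wait))) = {q3, q4}, so the formula holds at q4.

Yes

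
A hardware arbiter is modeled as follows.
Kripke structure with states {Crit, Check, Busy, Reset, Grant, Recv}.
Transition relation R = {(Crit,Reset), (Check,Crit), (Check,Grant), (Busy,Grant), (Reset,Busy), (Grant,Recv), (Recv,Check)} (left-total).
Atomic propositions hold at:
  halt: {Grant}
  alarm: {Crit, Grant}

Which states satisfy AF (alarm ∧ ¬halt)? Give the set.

Sat(¬halt) = {Crit, Check, Busy, Reset, Recv}
Sat(alarm ∧ ¬halt) = {Crit}
AF (alarm ∧ ¬halt): least fixpoint, start Z0 = {Crit}, add states with every successor in Z. Already a fixed point.
Sat(AF (alarm ∧ ¬halt)) = {Crit}

{Crit}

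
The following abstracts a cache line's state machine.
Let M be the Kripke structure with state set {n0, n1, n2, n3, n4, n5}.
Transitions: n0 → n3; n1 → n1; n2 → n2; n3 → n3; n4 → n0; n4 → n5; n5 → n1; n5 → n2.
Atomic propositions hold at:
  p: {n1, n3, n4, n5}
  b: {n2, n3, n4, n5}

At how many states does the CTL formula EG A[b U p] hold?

A[b U p]: least fixpoint, start Z0 = Sat(p) = {n1, n3, n4, n5}, add states in Sat(b) with every successor in Z. Already a fixed point.
Sat(A[b U p]) = {n1, n3, n4, n5}
EG A[b U p]: greatest fixpoint, start Z0 = {n1, n3, n4, n5}, keep only states in Sat with some successor in Z. Already a fixed point.
Sat(EG A[b U p]) = {n1, n3, n4, n5}
|Sat(EG A[b U p])| = |{n1, n3, n4, n5}| = 4.

4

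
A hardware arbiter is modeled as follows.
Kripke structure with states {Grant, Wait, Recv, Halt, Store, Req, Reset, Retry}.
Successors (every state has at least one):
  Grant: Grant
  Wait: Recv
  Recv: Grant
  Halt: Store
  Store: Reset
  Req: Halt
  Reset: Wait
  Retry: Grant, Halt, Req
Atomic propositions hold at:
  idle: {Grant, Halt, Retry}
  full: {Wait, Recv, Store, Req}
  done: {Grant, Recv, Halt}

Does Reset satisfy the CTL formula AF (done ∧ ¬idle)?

Yes

Sat(¬idle) = {Wait, Recv, Store, Req, Reset}
Sat(done ∧ ¬idle) = {Recv}
AF (done ∧ ¬idle): least fixpoint, start Z0 = {Recv}, add states with every successor in Z. Z1 = {Wait, Recv}; Z2 = {Wait, Recv, Reset}; Z3 = {Wait, Recv, Store, Reset}; Z4 = {Wait, Recv, Halt, Store, Reset}; Z5 = {Wait, Recv, Halt, Store, Req, Reset}; fixed.
Sat(AF (done ∧ ¬idle)) = {Wait, Recv, Halt, Store, Req, Reset}
Reset ∈ Sat(AF (done ∧ ¬idle)) = {Wait, Recv, Halt, Store, Req, Reset}, so the formula holds at Reset.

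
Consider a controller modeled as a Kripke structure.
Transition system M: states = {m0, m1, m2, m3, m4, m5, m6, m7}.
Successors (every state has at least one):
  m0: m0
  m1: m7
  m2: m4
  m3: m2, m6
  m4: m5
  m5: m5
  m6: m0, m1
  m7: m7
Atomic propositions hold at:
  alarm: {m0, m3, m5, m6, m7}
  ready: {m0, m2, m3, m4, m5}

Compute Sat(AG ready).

AG ready: greatest fixpoint, start Z0 = {m0, m2, m3, m4, m5}, keep only states in Sat with every successor in Z. Z1 = {m0, m2, m4, m5}; fixed.
Sat(AG ready) = {m0, m2, m4, m5}

{m0, m2, m4, m5}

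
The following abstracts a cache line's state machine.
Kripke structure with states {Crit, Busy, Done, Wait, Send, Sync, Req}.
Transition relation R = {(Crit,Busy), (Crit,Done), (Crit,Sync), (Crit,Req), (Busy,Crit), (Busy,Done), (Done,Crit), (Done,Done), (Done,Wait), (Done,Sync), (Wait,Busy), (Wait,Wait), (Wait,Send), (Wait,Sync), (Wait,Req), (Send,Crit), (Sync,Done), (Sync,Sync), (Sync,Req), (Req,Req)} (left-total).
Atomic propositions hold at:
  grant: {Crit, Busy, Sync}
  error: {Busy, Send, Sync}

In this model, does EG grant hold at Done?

EG grant: greatest fixpoint, start Z0 = {Crit, Busy, Sync}, keep only states in Sat with some successor in Z. Already a fixed point.
Sat(EG grant) = {Crit, Busy, Sync}
Done ∉ Sat(EG grant) = {Crit, Busy, Sync}, so the formula does not hold at Done.

No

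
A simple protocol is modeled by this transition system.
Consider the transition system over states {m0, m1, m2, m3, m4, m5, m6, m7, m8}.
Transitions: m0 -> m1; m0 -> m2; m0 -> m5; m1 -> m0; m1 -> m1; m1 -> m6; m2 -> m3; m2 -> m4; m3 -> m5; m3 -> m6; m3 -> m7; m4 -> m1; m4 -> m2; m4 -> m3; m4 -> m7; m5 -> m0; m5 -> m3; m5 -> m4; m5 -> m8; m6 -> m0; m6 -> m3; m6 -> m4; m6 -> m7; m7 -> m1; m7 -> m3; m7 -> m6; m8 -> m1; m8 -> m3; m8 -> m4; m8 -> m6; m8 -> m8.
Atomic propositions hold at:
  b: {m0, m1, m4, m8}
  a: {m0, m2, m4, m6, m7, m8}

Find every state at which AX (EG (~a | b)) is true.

Sat(~a) = {m1, m3, m5}
Sat(~a | b) = {m0, m1, m3, m4, m5, m8}
EG (~a | b): greatest fixpoint, start Z0 = {m0, m1, m3, m4, m5, m8}, keep only states in Sat with some successor in Z. Already a fixed point.
Sat(EG (~a | b)) = {m0, m1, m3, m4, m5, m8}
Sat(AX (EG (~a | b))) = {s : every successor in {m0, m1, m3, m4, m5, m8}} = {m2, m5}

{m2, m5}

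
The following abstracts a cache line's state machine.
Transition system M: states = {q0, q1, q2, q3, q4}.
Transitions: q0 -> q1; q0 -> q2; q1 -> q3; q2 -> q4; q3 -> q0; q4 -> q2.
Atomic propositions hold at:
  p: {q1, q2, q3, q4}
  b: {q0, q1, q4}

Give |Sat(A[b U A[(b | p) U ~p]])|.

Sat(b | p) = {q0, q1, q2, q3, q4}
Sat(~p) = {q0}
A[(b | p) U ~p]: least fixpoint, start Z0 = Sat(~p) = {q0}, add states in Sat(b | p) with every successor in Z. Z1 = {q0, q3}; Z2 = {q0, q1, q3}; fixed.
Sat(A[(b | p) U ~p]) = {q0, q1, q3}
A[b U A[(b | p) U ~p]]: least fixpoint, start Z0 = Sat(A[(b | p) U ~p]) = {q0, q1, q3}, add states in Sat(b) with every successor in Z. Already a fixed point.
Sat(A[b U A[(b | p) U ~p]]) = {q0, q1, q3}
|Sat(A[b U A[(b | p) U ~p]])| = |{q0, q1, q3}| = 3.

3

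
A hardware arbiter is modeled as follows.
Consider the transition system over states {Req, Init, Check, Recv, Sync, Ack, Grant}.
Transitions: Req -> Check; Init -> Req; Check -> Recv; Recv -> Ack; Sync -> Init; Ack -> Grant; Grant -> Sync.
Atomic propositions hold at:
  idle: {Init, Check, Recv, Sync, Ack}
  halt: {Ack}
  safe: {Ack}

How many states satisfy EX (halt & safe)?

1

Sat(halt & safe) = {Ack}
Sat(EX (halt & safe)) = {s : some successor in {Ack}} = {Recv}
|Sat(EX (halt & safe))| = |{Recv}| = 1.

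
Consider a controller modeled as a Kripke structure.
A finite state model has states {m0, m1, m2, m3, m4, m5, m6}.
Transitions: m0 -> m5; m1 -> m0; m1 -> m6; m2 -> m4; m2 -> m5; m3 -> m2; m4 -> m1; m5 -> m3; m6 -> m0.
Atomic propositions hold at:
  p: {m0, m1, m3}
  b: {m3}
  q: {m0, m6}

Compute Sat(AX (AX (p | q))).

Sat(p | q) = {m0, m1, m3, m6}
Sat(AX (p | q)) = {s : every successor in {m0, m1, m3, m6}} = {m1, m4, m5, m6}
Sat(AX (AX (p | q))) = {s : every successor in {m1, m4, m5, m6}} = {m0, m2, m4}

{m0, m2, m4}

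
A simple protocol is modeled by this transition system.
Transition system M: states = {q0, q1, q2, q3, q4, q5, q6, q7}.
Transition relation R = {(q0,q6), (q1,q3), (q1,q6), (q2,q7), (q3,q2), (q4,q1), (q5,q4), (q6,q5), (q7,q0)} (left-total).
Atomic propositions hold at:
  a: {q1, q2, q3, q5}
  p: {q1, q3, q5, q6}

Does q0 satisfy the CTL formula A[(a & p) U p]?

Sat(a & p) = {q1, q3, q5}
A[(a & p) U p]: least fixpoint, start Z0 = Sat(p) = {q1, q3, q5, q6}, add states in Sat(a & p) with every successor in Z. Already a fixed point.
Sat(A[(a & p) U p]) = {q1, q3, q5, q6}
q0 ∉ Sat(A[(a & p) U p]) = {q1, q3, q5, q6}, so the formula does not hold at q0.

No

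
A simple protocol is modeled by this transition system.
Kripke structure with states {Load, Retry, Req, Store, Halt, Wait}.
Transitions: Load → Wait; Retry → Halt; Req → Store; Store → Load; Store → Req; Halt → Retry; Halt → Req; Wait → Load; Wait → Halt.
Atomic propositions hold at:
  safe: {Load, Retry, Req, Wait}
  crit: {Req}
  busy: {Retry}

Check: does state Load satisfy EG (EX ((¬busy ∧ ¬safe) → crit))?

Yes

Sat(¬busy) = {Load, Req, Store, Halt, Wait}
Sat(¬safe) = {Store, Halt}
Sat(¬busy ∧ ¬safe) = {Store, Halt}
Sat((¬busy ∧ ¬safe) → crit) = {Load, Retry, Req, Wait}
Sat(EX ((¬busy ∧ ¬safe) → crit)) = {s : some successor in {Load, Retry, Req, Wait}} = {Load, Store, Halt, Wait}
EG (EX ((¬busy ∧ ¬safe) → crit)): greatest fixpoint, start Z0 = {Load, Store, Halt, Wait}, keep only states in Sat with some successor in Z. Z1 = {Load, Store, Wait}; fixed.
Sat(EG (EX ((¬busy ∧ ¬safe) → crit))) = {Load, Store, Wait}
Load ∈ Sat(EG (EX ((¬busy ∧ ¬safe) → crit))) = {Load, Store, Wait}, so the formula holds at Load.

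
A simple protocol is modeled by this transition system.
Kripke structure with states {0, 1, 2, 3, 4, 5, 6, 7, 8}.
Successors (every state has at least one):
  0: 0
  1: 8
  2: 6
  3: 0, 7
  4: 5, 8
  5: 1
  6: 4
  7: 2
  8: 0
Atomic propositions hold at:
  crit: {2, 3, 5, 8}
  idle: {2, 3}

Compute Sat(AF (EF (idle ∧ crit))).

Sat(idle ∧ crit) = {2, 3}
EF (idle ∧ crit): least fixpoint, start Z0 = {2, 3}, add states with some successor in Z. Z1 = {2, 3, 7}; fixed.
Sat(EF (idle ∧ crit)) = {2, 3, 7}
AF (EF (idle ∧ crit)): least fixpoint, start Z0 = {2, 3, 7}, add states with every successor in Z. Already a fixed point.
Sat(AF (EF (idle ∧ crit))) = {2, 3, 7}

{2, 3, 7}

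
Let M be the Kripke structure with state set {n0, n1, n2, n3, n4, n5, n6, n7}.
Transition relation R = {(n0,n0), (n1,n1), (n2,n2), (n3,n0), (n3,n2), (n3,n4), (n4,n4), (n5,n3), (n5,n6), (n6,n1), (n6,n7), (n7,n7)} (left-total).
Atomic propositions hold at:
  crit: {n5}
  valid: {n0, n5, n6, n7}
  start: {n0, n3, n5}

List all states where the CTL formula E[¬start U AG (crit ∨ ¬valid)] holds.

{n1, n2, n4, n6}

Sat(¬start) = {n1, n2, n4, n6, n7}
Sat(¬valid) = {n1, n2, n3, n4}
Sat(crit ∨ ¬valid) = {n1, n2, n3, n4, n5}
AG (crit ∨ ¬valid): greatest fixpoint, start Z0 = {n1, n2, n3, n4, n5}, keep only states in Sat with every successor in Z. Z1 = {n1, n2, n4}; fixed.
Sat(AG (crit ∨ ¬valid)) = {n1, n2, n4}
E[¬start U AG (crit ∨ ¬valid)]: least fixpoint, start Z0 = Sat(AG (crit ∨ ¬valid)) = {n1, n2, n4}, add states in Sat(¬start) with some successor in Z. Z1 = {n1, n2, n4, n6}; fixed.
Sat(E[¬start U AG (crit ∨ ¬valid)]) = {n1, n2, n4, n6}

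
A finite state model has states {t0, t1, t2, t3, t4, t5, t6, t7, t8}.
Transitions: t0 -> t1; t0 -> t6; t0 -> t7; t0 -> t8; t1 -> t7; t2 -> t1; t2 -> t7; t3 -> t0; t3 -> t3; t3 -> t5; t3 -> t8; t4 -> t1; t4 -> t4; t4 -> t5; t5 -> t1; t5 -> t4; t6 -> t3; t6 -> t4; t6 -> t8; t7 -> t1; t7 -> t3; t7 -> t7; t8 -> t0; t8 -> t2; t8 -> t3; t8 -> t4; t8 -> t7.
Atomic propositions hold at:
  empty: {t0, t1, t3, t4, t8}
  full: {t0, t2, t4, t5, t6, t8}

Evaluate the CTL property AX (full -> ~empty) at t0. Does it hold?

No

Sat(~empty) = {t2, t5, t6, t7}
Sat(full -> ~empty) = {t1, t2, t3, t5, t6, t7}
Sat(AX (full -> ~empty)) = {s : every successor in {t1, t2, t3, t5, t6, t7}} = {t1, t2, t7}
t0 ∉ Sat(AX (full -> ~empty)) = {t1, t2, t7}, so the formula does not hold at t0.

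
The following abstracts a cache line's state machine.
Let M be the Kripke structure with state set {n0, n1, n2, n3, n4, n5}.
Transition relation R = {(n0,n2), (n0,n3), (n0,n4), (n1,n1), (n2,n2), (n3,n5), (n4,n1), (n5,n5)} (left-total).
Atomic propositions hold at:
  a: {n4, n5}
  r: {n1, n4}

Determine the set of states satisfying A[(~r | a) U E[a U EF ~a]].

Sat(~r) = {n0, n2, n3, n5}
Sat(~r | a) = {n0, n2, n3, n4, n5}
Sat(~a) = {n0, n1, n2, n3}
EF ~a: least fixpoint, start Z0 = {n0, n1, n2, n3}, add states with some successor in Z. Z1 = {n0, n1, n2, n3, n4}; fixed.
Sat(EF ~a) = {n0, n1, n2, n3, n4}
E[a U EF ~a]: least fixpoint, start Z0 = Sat(EF ~a) = {n0, n1, n2, n3, n4}, add states in Sat(a) with some successor in Z. Already a fixed point.
Sat(E[a U EF ~a]) = {n0, n1, n2, n3, n4}
A[(~r | a) U E[a U EF ~a]]: least fixpoint, start Z0 = Sat(E[a U EF ~a]) = {n0, n1, n2, n3, n4}, add states in Sat(~r | a) with every successor in Z. Already a fixed point.
Sat(A[(~r | a) U E[a U EF ~a]]) = {n0, n1, n2, n3, n4}

{n0, n1, n2, n3, n4}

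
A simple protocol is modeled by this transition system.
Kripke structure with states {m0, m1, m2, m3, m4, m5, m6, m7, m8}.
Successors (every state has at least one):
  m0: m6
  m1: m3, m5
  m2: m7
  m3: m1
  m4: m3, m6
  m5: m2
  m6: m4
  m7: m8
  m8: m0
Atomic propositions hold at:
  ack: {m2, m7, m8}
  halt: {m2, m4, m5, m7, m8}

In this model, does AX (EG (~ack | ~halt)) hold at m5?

No

Sat(~ack) = {m0, m1, m3, m4, m5, m6}
Sat(~halt) = {m0, m1, m3, m6}
Sat(~ack | ~halt) = {m0, m1, m3, m4, m5, m6}
EG (~ack | ~halt): greatest fixpoint, start Z0 = {m0, m1, m3, m4, m5, m6}, keep only states in Sat with some successor in Z. Z1 = {m0, m1, m3, m4, m6}; fixed.
Sat(EG (~ack | ~halt)) = {m0, m1, m3, m4, m6}
Sat(AX (EG (~ack | ~halt))) = {s : every successor in {m0, m1, m3, m4, m6}} = {m0, m3, m4, m6, m8}
m5 ∉ Sat(AX (EG (~ack | ~halt))) = {m0, m3, m4, m6, m8}, so the formula does not hold at m5.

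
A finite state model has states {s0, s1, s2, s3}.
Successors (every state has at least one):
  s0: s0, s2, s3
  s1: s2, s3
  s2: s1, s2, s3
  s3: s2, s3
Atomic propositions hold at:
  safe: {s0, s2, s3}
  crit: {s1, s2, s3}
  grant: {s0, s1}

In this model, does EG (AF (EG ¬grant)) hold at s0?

Sat(¬grant) = {s2, s3}
EG ¬grant: greatest fixpoint, start Z0 = {s2, s3}, keep only states in Sat with some successor in Z. Already a fixed point.
Sat(EG ¬grant) = {s2, s3}
AF (EG ¬grant): least fixpoint, start Z0 = {s2, s3}, add states with every successor in Z. Z1 = {s1, s2, s3}; fixed.
Sat(AF (EG ¬grant)) = {s1, s2, s3}
EG (AF (EG ¬grant)): greatest fixpoint, start Z0 = {s1, s2, s3}, keep only states in Sat with some successor in Z. Already a fixed point.
Sat(EG (AF (EG ¬grant))) = {s1, s2, s3}
s0 ∉ Sat(EG (AF (EG ¬grant))) = {s1, s2, s3}, so the formula does not hold at s0.

No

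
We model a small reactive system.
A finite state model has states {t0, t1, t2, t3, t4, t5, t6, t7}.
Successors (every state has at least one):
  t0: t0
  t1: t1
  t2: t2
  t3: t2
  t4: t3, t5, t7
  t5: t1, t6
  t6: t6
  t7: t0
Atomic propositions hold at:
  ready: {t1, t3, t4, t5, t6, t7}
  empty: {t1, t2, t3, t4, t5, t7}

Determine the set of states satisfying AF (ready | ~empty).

Sat(~empty) = {t0, t6}
Sat(ready | ~empty) = {t0, t1, t3, t4, t5, t6, t7}
AF (ready | ~empty): least fixpoint, start Z0 = {t0, t1, t3, t4, t5, t6, t7}, add states with every successor in Z. Already a fixed point.
Sat(AF (ready | ~empty)) = {t0, t1, t3, t4, t5, t6, t7}

{t0, t1, t3, t4, t5, t6, t7}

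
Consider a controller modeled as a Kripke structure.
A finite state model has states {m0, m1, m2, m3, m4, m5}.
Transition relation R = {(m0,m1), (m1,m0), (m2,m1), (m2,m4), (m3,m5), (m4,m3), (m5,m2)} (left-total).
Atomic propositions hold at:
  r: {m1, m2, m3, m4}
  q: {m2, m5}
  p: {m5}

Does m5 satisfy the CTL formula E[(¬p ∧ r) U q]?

Sat(¬p) = {m0, m1, m2, m3, m4}
Sat(¬p ∧ r) = {m1, m2, m3, m4}
E[(¬p ∧ r) U q]: least fixpoint, start Z0 = Sat(q) = {m2, m5}, add states in Sat(¬p ∧ r) with some successor in Z. Z1 = {m2, m3, m5}; Z2 = {m2, m3, m4, m5}; fixed.
Sat(E[(¬p ∧ r) U q]) = {m2, m3, m4, m5}
m5 ∈ Sat(E[(¬p ∧ r) U q]) = {m2, m3, m4, m5}, so the formula holds at m5.

Yes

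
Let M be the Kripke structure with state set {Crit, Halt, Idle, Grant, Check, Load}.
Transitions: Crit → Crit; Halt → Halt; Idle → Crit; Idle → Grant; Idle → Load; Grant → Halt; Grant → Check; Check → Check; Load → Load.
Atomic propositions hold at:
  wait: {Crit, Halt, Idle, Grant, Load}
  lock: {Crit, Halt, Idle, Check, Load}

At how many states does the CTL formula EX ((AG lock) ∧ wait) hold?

AG lock: greatest fixpoint, start Z0 = {Crit, Halt, Idle, Check, Load}, keep only states in Sat with every successor in Z. Z1 = {Crit, Halt, Check, Load}; fixed.
Sat(AG lock) = {Crit, Halt, Check, Load}
Sat((AG lock) ∧ wait) = {Crit, Halt, Load}
Sat(EX ((AG lock) ∧ wait)) = {s : some successor in {Crit, Halt, Load}} = {Crit, Halt, Idle, Grant, Load}
|Sat(EX ((AG lock) ∧ wait))| = |{Crit, Halt, Idle, Grant, Load}| = 5.

5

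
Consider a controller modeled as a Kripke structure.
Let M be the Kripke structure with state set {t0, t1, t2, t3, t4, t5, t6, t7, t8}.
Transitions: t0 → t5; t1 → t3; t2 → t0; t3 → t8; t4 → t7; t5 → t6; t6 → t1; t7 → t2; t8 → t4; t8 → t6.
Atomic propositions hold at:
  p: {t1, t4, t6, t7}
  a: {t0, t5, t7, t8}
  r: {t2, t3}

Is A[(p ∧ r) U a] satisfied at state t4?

Sat(p ∧ r) = ∅
A[(p ∧ r) U a]: least fixpoint, start Z0 = Sat(a) = {t0, t5, t7, t8}, add states in Sat(p ∧ r) with every successor in Z. Already a fixed point.
Sat(A[(p ∧ r) U a]) = {t0, t5, t7, t8}
t4 ∉ Sat(A[(p ∧ r) U a]) = {t0, t5, t7, t8}, so the formula does not hold at t4.

No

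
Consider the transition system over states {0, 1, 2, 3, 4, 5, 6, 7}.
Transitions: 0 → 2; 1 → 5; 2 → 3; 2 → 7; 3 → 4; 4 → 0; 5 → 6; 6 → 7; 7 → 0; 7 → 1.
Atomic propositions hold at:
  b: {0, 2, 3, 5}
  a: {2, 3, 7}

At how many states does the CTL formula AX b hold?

3

Sat(AX b) = {s : every successor in {0, 2, 3, 5}} = {0, 1, 4}
|Sat(AX b)| = |{0, 1, 4}| = 3.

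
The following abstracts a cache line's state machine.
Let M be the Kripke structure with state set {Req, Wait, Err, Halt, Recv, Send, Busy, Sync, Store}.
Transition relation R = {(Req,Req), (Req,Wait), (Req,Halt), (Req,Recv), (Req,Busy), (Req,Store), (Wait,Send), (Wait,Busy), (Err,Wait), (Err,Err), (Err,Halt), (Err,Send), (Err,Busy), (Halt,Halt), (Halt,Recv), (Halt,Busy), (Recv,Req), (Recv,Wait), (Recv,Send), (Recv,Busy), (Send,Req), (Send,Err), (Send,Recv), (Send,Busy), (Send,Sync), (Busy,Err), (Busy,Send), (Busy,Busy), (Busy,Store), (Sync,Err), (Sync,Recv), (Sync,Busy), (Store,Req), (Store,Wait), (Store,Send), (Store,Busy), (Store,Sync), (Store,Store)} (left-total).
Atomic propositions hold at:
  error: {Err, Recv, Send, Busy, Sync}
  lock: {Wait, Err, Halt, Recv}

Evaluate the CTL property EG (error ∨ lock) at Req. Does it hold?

Sat(error ∨ lock) = {Wait, Err, Halt, Recv, Send, Busy, Sync}
EG (error ∨ lock): greatest fixpoint, start Z0 = {Wait, Err, Halt, Recv, Send, Busy, Sync}, keep only states in Sat with some successor in Z. Already a fixed point.
Sat(EG (error ∨ lock)) = {Wait, Err, Halt, Recv, Send, Busy, Sync}
Req ∉ Sat(EG (error ∨ lock)) = {Wait, Err, Halt, Recv, Send, Busy, Sync}, so the formula does not hold at Req.

No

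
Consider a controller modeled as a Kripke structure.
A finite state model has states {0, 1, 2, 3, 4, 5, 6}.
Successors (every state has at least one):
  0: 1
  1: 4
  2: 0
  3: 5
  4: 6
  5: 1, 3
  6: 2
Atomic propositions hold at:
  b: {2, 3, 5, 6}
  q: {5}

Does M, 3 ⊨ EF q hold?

Yes

EF q: least fixpoint, start Z0 = {5}, add states with some successor in Z. Z1 = {3, 5}; fixed.
Sat(EF q) = {3, 5}
3 ∈ Sat(EF q) = {3, 5}, so the formula holds at 3.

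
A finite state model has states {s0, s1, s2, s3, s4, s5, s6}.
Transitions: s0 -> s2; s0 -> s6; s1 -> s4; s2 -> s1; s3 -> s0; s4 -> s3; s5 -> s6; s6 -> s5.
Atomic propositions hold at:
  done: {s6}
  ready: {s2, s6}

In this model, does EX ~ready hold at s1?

Yes

Sat(~ready) = {s0, s1, s3, s4, s5}
Sat(EX ~ready) = {s : some successor in {s0, s1, s3, s4, s5}} = {s1, s2, s3, s4, s6}
s1 ∈ Sat(EX ~ready) = {s1, s2, s3, s4, s6}, so the formula holds at s1.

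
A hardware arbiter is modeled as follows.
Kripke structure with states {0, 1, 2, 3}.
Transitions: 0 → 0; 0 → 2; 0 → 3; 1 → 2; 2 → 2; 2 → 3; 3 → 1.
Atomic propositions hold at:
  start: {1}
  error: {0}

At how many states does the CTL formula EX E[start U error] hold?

1

E[start U error]: least fixpoint, start Z0 = Sat(error) = {0}, add states in Sat(start) with some successor in Z. Already a fixed point.
Sat(E[start U error]) = {0}
Sat(EX E[start U error]) = {s : some successor in {0}} = {0}
|Sat(EX E[start U error])| = |{0}| = 1.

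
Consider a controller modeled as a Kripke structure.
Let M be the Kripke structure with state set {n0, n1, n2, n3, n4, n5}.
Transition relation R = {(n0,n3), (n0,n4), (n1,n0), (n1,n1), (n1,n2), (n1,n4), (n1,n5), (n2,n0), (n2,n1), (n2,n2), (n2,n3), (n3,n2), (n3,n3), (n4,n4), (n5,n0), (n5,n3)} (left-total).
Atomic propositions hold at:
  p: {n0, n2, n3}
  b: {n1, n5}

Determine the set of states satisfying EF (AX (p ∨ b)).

Sat(p ∨ b) = {n0, n1, n2, n3, n5}
Sat(AX (p ∨ b)) = {s : every successor in {n0, n1, n2, n3, n5}} = {n2, n3, n5}
EF (AX (p ∨ b)): least fixpoint, start Z0 = {n2, n3, n5}, add states with some successor in Z. Z1 = {n0, n1, n2, n3, n5}; fixed.
Sat(EF (AX (p ∨ b))) = {n0, n1, n2, n3, n5}

{n0, n1, n2, n3, n5}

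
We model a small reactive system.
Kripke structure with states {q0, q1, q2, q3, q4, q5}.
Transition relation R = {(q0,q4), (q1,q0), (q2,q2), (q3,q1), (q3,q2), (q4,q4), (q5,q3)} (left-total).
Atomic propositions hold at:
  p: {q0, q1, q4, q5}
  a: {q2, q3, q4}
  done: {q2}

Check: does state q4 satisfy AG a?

Yes

AG a: greatest fixpoint, start Z0 = {q2, q3, q4}, keep only states in Sat with every successor in Z. Z1 = {q2, q4}; fixed.
Sat(AG a) = {q2, q4}
q4 ∈ Sat(AG a) = {q2, q4}, so the formula holds at q4.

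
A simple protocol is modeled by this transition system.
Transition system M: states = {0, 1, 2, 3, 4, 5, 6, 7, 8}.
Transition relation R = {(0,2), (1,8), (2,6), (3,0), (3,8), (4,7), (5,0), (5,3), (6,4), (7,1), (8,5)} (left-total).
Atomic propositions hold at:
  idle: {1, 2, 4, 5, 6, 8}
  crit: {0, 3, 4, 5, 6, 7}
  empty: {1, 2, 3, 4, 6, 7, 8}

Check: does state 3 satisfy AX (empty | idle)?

No

Sat(empty | idle) = {1, 2, 3, 4, 5, 6, 7, 8}
Sat(AX (empty | idle)) = {s : every successor in {1, 2, 3, 4, 5, 6, 7, 8}} = {0, 1, 2, 4, 6, 7, 8}
3 ∉ Sat(AX (empty | idle)) = {0, 1, 2, 4, 6, 7, 8}, so the formula does not hold at 3.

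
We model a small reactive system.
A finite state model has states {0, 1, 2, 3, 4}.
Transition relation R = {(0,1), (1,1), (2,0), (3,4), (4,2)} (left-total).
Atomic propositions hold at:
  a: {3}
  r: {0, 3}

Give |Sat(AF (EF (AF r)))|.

AF r: least fixpoint, start Z0 = {0, 3}, add states with every successor in Z. Z1 = {0, 2, 3}; Z2 = {0, 2, 3, 4}; fixed.
Sat(AF r) = {0, 2, 3, 4}
EF (AF r): least fixpoint, start Z0 = {0, 2, 3, 4}, add states with some successor in Z. Already a fixed point.
Sat(EF (AF r)) = {0, 2, 3, 4}
AF (EF (AF r)): least fixpoint, start Z0 = {0, 2, 3, 4}, add states with every successor in Z. Already a fixed point.
Sat(AF (EF (AF r))) = {0, 2, 3, 4}
|Sat(AF (EF (AF r)))| = |{0, 2, 3, 4}| = 4.

4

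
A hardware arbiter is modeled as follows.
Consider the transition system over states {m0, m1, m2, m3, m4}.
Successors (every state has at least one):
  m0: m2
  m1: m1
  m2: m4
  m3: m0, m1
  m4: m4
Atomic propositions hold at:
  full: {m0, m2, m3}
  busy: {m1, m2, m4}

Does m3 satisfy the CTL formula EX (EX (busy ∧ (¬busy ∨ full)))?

Yes

Sat(¬busy) = {m0, m3}
Sat(¬busy ∨ full) = {m0, m2, m3}
Sat(busy ∧ (¬busy ∨ full)) = {m2}
Sat(EX (busy ∧ (¬busy ∨ full))) = {s : some successor in {m2}} = {m0}
Sat(EX (EX (busy ∧ (¬busy ∨ full)))) = {s : some successor in {m0}} = {m3}
m3 ∈ Sat(EX (EX (busy ∧ (¬busy ∨ full)))) = {m3}, so the formula holds at m3.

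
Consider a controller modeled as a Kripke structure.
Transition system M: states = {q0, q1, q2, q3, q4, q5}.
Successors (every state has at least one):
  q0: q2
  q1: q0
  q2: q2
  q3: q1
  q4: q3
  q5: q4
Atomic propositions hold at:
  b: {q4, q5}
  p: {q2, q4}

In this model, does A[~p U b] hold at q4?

Yes

Sat(~p) = {q0, q1, q3, q5}
A[~p U b]: least fixpoint, start Z0 = Sat(b) = {q4, q5}, add states in Sat(~p) with every successor in Z. Already a fixed point.
Sat(A[~p U b]) = {q4, q5}
q4 ∈ Sat(A[~p U b]) = {q4, q5}, so the formula holds at q4.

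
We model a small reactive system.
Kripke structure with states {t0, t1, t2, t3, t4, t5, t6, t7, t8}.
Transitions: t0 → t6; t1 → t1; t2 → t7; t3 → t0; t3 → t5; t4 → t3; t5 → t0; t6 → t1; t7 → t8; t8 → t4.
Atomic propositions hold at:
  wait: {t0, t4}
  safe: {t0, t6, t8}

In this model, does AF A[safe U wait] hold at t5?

A[safe U wait]: least fixpoint, start Z0 = Sat(wait) = {t0, t4}, add states in Sat(safe) with every successor in Z. Z1 = {t0, t4, t8}; fixed.
Sat(A[safe U wait]) = {t0, t4, t8}
AF A[safe U wait]: least fixpoint, start Z0 = {t0, t4, t8}, add states with every successor in Z. Z1 = {t0, t4, t5, t7, t8}; Z2 = {t0, t2, t3, t4, t5, t7, t8}; fixed.
Sat(AF A[safe U wait]) = {t0, t2, t3, t4, t5, t7, t8}
t5 ∈ Sat(AF A[safe U wait]) = {t0, t2, t3, t4, t5, t7, t8}, so the formula holds at t5.

Yes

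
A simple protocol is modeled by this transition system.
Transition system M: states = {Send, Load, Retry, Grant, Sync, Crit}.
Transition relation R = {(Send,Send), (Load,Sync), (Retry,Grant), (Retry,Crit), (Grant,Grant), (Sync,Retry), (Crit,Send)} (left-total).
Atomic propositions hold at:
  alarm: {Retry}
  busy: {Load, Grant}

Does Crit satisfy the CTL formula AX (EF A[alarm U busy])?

A[alarm U busy]: least fixpoint, start Z0 = Sat(busy) = {Load, Grant}, add states in Sat(alarm) with every successor in Z. Already a fixed point.
Sat(A[alarm U busy]) = {Load, Grant}
EF A[alarm U busy]: least fixpoint, start Z0 = {Load, Grant}, add states with some successor in Z. Z1 = {Load, Retry, Grant}; Z2 = {Load, Retry, Grant, Sync}; fixed.
Sat(EF A[alarm U busy]) = {Load, Retry, Grant, Sync}
Sat(AX (EF A[alarm U busy])) = {s : every successor in {Load, Retry, Grant, Sync}} = {Load, Grant, Sync}
Crit ∉ Sat(AX (EF A[alarm U busy])) = {Load, Grant, Sync}, so the formula does not hold at Crit.

No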